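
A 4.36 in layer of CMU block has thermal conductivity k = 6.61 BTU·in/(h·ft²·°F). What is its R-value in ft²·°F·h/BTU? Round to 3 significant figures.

0.660 ft²·°F·h/BTU

R = L/k = 4.36/6.61 = 0.6596 ft²·°F·h/BTU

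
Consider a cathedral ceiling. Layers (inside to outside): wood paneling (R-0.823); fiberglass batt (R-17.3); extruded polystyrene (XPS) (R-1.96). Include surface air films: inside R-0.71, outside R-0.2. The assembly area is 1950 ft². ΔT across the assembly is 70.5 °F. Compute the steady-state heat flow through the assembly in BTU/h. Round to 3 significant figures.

R_total = 0.71 + 0.823 + 17.3 + 1.96 + 0.2 = 20.99 ft²·°F·h/BTU
Q = A·ΔT/R = 1950 × 70.5 / 20.99 = 6549 BTU/h

6550 BTU/h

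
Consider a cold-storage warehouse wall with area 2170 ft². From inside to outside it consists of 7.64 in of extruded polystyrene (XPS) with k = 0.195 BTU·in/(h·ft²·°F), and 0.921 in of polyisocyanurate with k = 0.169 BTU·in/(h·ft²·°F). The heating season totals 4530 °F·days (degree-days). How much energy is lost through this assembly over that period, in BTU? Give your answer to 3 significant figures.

5290000 BTU

7.64/0.195 = 39.18
0.921/0.169 = 5.45
R_total = 39.18 + 5.45 = 44.63 ft²·°F·h/BTU
E = A × HDD × 24 / R = 2170 × 4530 × 24 / 44.63 = 5286000 BTU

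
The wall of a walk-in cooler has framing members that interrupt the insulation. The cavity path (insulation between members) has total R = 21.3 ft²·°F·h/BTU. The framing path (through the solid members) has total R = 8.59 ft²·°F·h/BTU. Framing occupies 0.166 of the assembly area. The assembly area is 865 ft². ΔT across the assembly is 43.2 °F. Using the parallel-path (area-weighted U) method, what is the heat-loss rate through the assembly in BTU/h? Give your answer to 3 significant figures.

2190 BTU/h

U_eff = 0.834/21.3 + 0.166/8.59 = 0.03915 + 0.01932 = 0.05848
R_eff = 1/U_eff = 17.1 ft²·°F·h/BTU
Q = 865 × 43.2 / 17.1 = 2185 BTU/h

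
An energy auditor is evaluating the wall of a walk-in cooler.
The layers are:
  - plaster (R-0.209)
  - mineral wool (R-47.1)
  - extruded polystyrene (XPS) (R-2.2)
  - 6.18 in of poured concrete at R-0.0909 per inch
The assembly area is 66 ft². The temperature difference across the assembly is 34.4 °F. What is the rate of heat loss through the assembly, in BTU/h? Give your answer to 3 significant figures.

45.3 BTU/h

6.18 × 0.0909 = 0.5618
R_total = 0.209 + 47.1 + 2.2 + 0.5618 = 50.07 ft²·°F·h/BTU
Q = A·ΔT/R = 66 × 34.4 / 50.07 = 45.34 BTU/h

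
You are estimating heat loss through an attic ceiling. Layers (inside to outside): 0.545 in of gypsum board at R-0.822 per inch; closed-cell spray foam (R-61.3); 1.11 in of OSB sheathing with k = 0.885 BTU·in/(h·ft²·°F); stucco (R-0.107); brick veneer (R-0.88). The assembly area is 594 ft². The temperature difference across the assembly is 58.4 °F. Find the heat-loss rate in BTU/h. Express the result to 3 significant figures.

542 BTU/h

0.545 × 0.822 = 0.448
1.11/0.885 = 1.254
R_total = 0.448 + 61.3 + 1.254 + 0.107 + 0.88 = 63.99 ft²·°F·h/BTU
Q = A·ΔT/R = 594 × 58.4 / 63.99 = 542.1 BTU/h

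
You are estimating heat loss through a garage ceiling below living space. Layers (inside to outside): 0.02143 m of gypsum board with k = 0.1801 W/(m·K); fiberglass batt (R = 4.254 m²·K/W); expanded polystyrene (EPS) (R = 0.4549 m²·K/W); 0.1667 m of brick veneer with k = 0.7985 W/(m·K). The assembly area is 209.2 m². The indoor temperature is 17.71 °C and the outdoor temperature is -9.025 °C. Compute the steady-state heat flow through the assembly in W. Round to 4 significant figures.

0.02143/0.1801 = 0.11899
0.1667/0.7985 = 0.20877
R_total = 0.11899 + 4.254 + 0.4549 + 0.20877 = 5.0367 m²·K/W
Q = A·ΔT/R = 209.2 × (17.71 − (-9.025)) / 5.0367 = 1110.5 W

1110 W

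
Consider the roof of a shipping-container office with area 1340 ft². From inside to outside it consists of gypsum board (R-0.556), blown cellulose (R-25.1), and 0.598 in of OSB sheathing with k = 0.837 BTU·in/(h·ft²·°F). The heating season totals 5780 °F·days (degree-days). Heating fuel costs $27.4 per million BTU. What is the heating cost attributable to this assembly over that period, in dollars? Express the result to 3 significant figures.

193 dollars

0.598/0.837 = 0.7145
R_total = 0.556 + 25.1 + 0.7145 = 26.37 ft²·°F·h/BTU
E = A × HDD × 24 / R = 1340 × 5780 × 24 / 26.37 = 7049000 BTU
Cost = 7049000/10⁶ × 27.4 = $193.1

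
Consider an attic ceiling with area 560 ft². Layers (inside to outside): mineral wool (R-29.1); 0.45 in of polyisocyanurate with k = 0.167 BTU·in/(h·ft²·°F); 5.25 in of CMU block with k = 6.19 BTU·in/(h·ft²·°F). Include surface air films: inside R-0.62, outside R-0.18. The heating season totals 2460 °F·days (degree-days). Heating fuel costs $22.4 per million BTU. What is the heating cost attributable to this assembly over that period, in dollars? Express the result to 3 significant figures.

0.45/0.167 = 2.695
5.25/6.19 = 0.8481
R_total = 0.62 + 29.1 + 2.695 + 0.8481 + 0.18 = 33.44 ft²·°F·h/BTU
E = A × HDD × 24 / R = 560 × 2460 × 24 / 33.44 = 988600 BTU
Cost = 988600/10⁶ × 22.4 = $22.15

22.1 dollars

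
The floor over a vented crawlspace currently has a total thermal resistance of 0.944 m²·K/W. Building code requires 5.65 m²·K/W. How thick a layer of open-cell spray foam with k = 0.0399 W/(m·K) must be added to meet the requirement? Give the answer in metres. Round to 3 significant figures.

ΔR = 5.65 − 0.944 = 4.706 m²·K/W
L = ΔR × k = 4.706 × 0.0399 = 0.1878 m

0.188 m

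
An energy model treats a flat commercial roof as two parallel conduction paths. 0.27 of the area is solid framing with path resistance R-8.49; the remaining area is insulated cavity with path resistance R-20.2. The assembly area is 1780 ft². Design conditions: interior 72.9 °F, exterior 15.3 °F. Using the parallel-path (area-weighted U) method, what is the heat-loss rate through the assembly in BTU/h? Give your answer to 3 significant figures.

U_eff = 0.73/20.2 + 0.27/8.49 = 0.03614 + 0.0318 = 0.06794
R_eff = 1/U_eff = 14.72 ft²·°F·h/BTU
Q = 1780 × (72.9 − 15.3) / 14.72 = 6966 BTU/h

6970 BTU/h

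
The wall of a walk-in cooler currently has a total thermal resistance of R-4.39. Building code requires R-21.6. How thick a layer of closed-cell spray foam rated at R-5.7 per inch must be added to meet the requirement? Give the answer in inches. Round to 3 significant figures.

3.02 in

ΔR = 21.6 − 4.39 = 17.21 ft²·°F·h/BTU
L = ΔR / (R/in) = 17.21/5.7 = 3.019 in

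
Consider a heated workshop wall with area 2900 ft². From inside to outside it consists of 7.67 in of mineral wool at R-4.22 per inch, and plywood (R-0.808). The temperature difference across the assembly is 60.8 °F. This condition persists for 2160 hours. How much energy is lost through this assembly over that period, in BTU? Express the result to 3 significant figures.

11500000 BTU

7.67 × 4.22 = 32.37
R_total = 32.37 + 0.808 = 33.18 ft²·°F·h/BTU
Q = 2900 × 60.8 / 33.18 = 5315 BTU/h
E = 5315 × 2160 = 11480000 BTU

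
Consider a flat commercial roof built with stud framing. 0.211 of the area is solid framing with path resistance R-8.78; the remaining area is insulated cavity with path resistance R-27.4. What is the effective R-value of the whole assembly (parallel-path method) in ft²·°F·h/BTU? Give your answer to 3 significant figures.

U_eff = 0.789/27.4 + 0.211/8.78 = 0.0288 + 0.02403 = 0.05283
R_eff = 1/U_eff = 18.93 ft²·°F·h/BTU

18.9 ft²·°F·h/BTU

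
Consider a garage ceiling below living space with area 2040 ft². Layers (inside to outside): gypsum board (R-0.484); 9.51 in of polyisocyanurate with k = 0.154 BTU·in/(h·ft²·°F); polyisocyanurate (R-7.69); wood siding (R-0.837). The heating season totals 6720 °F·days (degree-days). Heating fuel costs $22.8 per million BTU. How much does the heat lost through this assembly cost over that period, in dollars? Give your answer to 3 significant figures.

106 dollars

9.51/0.154 = 61.75
R_total = 0.484 + 61.75 + 7.69 + 0.837 = 70.76 ft²·°F·h/BTU
E = A × HDD × 24 / R = 2040 × 6720 × 24 / 70.76 = 4649000 BTU
Cost = 4649000/10⁶ × 22.8 = $106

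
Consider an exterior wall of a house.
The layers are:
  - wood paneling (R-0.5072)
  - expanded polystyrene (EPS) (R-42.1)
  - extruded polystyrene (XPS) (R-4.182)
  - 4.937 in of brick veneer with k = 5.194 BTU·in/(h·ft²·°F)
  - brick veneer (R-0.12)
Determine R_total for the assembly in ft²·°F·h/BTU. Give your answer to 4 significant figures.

4.937/5.194 = 0.95052
R_total = 0.5072 + 42.1 + 4.182 + 0.95052 + 0.12 = 47.86 ft²·°F·h/BTU

47.86 ft²·°F·h/BTU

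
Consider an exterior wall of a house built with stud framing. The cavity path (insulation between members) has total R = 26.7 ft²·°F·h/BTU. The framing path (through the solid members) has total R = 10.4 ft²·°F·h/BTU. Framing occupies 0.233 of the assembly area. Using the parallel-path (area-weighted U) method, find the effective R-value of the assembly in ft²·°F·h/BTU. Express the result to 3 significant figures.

U_eff = 0.767/26.7 + 0.233/10.4 = 0.02873 + 0.0224 = 0.05113
R_eff = 1/U_eff = 19.56 ft²·°F·h/BTU

19.6 ft²·°F·h/BTU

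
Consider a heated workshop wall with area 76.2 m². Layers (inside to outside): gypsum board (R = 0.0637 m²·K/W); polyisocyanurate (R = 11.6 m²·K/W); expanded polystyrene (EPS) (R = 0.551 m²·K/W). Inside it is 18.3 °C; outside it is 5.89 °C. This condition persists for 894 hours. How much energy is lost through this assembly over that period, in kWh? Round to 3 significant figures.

R_total = 0.0637 + 11.6 + 0.551 = 12.21 m²·K/W
Q = 76.2 × (18.3 − 5.89) / 12.21 = 77.42 W
E = 77.42 W × 894 h / 1000 = 69.21 kWh

69.2 kWh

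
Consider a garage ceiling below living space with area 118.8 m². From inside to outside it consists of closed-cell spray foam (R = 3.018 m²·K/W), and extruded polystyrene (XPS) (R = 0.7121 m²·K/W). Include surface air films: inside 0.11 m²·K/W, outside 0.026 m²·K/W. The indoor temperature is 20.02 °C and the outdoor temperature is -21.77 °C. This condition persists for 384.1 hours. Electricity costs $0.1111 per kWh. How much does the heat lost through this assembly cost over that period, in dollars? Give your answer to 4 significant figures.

54.80 dollars

R_total = 0.11 + 3.018 + 0.7121 + 0.026 = 3.8661 m²·K/W
Q = 118.8 × (20.02 − (-21.77)) / 3.8661 = 1284.1 W
E = 1284.1 W × 384.1 h / 1000 = 493.24 kWh
Cost = 493.24 × 0.1111 = $54.799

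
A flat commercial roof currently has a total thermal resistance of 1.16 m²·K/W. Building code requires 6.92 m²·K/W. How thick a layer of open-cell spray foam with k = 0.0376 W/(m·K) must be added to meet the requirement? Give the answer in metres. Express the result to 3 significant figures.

ΔR = 6.92 − 1.16 = 5.76 m²·K/W
L = ΔR × k = 5.76 × 0.0376 = 0.2166 m

0.217 m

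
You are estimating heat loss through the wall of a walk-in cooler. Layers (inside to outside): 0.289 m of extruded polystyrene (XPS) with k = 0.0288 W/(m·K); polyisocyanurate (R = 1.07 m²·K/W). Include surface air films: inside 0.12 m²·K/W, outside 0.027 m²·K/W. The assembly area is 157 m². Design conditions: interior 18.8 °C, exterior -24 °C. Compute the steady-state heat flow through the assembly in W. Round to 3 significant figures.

0.289/0.0288 = 10.03
R_total = 0.12 + 10.03 + 1.07 + 0.027 = 11.25 m²·K/W
Q = A·ΔT/R = 157 × (18.8 − (-24)) / 11.25 = 597.2 W

597 W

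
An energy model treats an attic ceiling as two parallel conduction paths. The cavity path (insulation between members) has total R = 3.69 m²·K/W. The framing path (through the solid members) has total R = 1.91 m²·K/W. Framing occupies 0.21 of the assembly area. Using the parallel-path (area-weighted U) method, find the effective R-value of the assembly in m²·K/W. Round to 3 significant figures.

3.09 m²·K/W

U_eff = 0.79/3.69 + 0.21/1.91 = 0.2141 + 0.1099 = 0.324
R_eff = 1/U_eff = 3.086 m²·K/W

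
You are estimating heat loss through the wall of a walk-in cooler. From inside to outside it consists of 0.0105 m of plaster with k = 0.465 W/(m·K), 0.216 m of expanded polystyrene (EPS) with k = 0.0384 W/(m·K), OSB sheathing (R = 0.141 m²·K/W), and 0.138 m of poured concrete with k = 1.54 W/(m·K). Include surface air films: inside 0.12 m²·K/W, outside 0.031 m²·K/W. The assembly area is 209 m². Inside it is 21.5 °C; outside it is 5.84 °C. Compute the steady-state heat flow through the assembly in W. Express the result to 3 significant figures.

543 W

0.0105/0.465 = 0.02258
0.216/0.0384 = 5.625
0.138/1.54 = 0.08961
R_total = 0.12 + 0.02258 + 5.625 + 0.141 + 0.08961 + 0.031 = 6.029 m²·K/W
Q = A·ΔT/R = 209 × (21.5 − 5.84) / 6.029 = 542.8 W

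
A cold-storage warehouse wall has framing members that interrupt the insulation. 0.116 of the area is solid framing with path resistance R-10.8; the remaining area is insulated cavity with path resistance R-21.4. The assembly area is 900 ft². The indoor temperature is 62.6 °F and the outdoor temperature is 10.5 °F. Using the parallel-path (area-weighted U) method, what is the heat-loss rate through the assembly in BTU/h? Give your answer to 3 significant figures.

2440 BTU/h

U_eff = 0.884/21.4 + 0.116/10.8 = 0.04131 + 0.01074 = 0.05205
R_eff = 1/U_eff = 19.21 ft²·°F·h/BTU
Q = 900 × (62.6 − 10.5) / 19.21 = 2441 BTU/h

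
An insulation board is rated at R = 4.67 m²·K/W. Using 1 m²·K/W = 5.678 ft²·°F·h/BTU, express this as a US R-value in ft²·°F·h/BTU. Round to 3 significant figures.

26.5 ft²·°F·h/BTU

R_US = 4.67 × 5.678 = 26.52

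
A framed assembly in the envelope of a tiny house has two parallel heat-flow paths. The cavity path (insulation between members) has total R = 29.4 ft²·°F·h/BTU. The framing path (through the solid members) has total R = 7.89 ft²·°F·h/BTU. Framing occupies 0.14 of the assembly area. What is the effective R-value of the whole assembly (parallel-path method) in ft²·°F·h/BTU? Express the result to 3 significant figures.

U_eff = 0.86/29.4 + 0.14/7.89 = 0.02925 + 0.01774 = 0.047
R_eff = 1/U_eff = 21.28 ft²·°F·h/BTU

21.3 ft²·°F·h/BTU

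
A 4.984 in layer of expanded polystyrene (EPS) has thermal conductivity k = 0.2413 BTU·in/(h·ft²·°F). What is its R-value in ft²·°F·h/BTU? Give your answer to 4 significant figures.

20.65 ft²·°F·h/BTU

R = L/k = 4.984/0.2413 = 20.655 ft²·°F·h/BTU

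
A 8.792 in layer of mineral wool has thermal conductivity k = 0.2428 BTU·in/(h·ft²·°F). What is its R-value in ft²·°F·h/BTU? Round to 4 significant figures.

R = L/k = 8.792/0.2428 = 36.211 ft²·°F·h/BTU

36.21 ft²·°F·h/BTU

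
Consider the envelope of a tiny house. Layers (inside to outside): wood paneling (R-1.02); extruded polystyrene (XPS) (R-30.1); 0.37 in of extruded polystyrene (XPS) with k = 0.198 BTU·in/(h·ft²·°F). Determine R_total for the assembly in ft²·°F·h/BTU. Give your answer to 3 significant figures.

33.0 ft²·°F·h/BTU

0.37/0.198 = 1.869
R_total = 1.02 + 30.1 + 1.869 = 32.99 ft²·°F·h/BTU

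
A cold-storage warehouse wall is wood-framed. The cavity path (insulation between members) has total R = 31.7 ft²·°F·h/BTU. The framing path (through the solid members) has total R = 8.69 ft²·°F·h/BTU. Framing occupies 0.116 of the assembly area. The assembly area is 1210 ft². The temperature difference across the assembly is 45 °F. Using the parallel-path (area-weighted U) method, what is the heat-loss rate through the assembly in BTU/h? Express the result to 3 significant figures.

U_eff = 0.884/31.7 + 0.116/8.69 = 0.02789 + 0.01335 = 0.04124
R_eff = 1/U_eff = 24.25 ft²·°F·h/BTU
Q = 1210 × 45 / 24.25 = 2245 BTU/h

2250 BTU/h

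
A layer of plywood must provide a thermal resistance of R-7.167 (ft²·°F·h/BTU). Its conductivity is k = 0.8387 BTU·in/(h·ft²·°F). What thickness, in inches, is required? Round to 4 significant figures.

L = R × k = 7.167 × 0.8387 = 6.011 in

6.011 in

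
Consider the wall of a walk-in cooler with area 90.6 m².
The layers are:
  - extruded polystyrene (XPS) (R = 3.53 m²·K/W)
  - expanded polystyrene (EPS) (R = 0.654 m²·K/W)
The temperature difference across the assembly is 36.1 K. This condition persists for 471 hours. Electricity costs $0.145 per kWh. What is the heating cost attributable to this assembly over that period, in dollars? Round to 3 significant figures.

R_total = 3.53 + 0.654 = 4.184 m²·K/W
Q = 90.6 × 36.1 / 4.184 = 781.7 W
E = 781.7 W × 471 h / 1000 = 368.2 kWh
Cost = 368.2 × 0.145 = $53.39

53.4 dollars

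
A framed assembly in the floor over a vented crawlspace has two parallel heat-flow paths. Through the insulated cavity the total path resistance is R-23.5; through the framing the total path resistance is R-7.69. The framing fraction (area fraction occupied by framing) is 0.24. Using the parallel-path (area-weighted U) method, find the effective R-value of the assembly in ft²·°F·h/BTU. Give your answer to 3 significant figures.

15.7 ft²·°F·h/BTU

U_eff = 0.76/23.5 + 0.24/7.69 = 0.03234 + 0.03121 = 0.06355
R_eff = 1/U_eff = 15.74 ft²·°F·h/BTU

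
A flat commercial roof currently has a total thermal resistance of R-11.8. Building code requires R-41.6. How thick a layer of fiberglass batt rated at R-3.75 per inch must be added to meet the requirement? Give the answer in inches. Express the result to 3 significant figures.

ΔR = 41.6 − 11.8 = 29.8 ft²·°F·h/BTU
L = ΔR / (R/in) = 29.8/3.75 = 7.947 in

7.95 in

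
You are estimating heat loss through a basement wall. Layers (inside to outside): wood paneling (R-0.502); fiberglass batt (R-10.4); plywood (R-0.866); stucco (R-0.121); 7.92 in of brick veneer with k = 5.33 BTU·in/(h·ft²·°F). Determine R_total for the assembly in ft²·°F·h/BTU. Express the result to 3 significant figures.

7.92/5.33 = 1.486
R_total = 0.502 + 10.4 + 0.866 + 0.121 + 1.486 = 13.37 ft²·°F·h/BTU

13.4 ft²·°F·h/BTU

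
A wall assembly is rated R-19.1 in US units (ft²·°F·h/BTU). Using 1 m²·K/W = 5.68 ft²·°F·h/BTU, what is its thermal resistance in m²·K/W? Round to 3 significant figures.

R_SI = 19.1/5.68 = 3.363

3.36 m²·K/W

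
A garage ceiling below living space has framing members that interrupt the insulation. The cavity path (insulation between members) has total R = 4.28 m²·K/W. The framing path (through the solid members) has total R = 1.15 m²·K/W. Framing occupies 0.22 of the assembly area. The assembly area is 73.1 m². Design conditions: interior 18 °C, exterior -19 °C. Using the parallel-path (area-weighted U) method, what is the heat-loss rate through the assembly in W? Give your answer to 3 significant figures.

1010 W

U_eff = 0.78/4.28 + 0.22/1.15 = 0.1822 + 0.1913 = 0.3735
R_eff = 1/U_eff = 2.677 m²·K/W
Q = 73.1 × (18 − (-19)) / 2.677 = 1010 W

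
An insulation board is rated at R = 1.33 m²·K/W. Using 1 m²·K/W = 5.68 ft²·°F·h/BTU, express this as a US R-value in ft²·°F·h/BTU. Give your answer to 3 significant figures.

R_US = 1.33 × 5.68 = 7.554

7.55 ft²·°F·h/BTU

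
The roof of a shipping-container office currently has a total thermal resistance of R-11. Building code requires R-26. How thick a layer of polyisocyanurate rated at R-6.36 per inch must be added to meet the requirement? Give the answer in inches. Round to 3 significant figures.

2.36 in

ΔR = 26 − 11 = 15 ft²·°F·h/BTU
L = ΔR / (R/in) = 15/6.36 = 2.358 in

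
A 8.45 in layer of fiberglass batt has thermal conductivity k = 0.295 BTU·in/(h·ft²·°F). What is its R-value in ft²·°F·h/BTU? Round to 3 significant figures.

28.6 ft²·°F·h/BTU

R = L/k = 8.45/0.295 = 28.64 ft²·°F·h/BTU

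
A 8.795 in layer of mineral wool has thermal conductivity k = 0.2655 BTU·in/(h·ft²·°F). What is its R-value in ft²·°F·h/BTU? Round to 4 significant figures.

R = L/k = 8.795/0.2655 = 33.126 ft²·°F·h/BTU

33.13 ft²·°F·h/BTU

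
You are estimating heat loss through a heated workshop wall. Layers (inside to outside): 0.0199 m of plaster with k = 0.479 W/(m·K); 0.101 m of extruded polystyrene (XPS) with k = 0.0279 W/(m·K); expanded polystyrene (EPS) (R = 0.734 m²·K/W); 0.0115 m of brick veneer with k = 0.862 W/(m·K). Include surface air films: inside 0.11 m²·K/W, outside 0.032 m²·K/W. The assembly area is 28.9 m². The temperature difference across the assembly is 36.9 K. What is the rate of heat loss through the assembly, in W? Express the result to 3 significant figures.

234 W

0.0199/0.479 = 0.04154
0.101/0.0279 = 3.62
0.0115/0.862 = 0.01334
R_total = 0.11 + 0.04154 + 3.62 + 0.734 + 0.01334 + 0.032 = 4.551 m²·K/W
Q = A·ΔT/R = 28.9 × 36.9 / 4.551 = 234.3 W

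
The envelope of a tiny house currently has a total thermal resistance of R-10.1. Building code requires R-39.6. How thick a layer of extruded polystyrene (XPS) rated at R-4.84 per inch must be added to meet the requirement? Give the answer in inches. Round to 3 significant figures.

6.10 in

ΔR = 39.6 − 10.1 = 29.5 ft²·°F·h/BTU
L = ΔR / (R/in) = 29.5/4.84 = 6.095 in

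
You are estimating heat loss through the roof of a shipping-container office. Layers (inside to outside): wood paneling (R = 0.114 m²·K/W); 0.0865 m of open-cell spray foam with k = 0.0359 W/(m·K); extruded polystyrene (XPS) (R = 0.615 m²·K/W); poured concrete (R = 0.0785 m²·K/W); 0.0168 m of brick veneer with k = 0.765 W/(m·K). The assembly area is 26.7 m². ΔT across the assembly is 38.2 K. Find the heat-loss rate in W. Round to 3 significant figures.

315 W

0.0865/0.0359 = 2.409
0.0168/0.765 = 0.02196
R_total = 0.114 + 2.409 + 0.615 + 0.0785 + 0.02196 = 3.239 m²·K/W
Q = A·ΔT/R = 26.7 × 38.2 / 3.239 = 314.9 W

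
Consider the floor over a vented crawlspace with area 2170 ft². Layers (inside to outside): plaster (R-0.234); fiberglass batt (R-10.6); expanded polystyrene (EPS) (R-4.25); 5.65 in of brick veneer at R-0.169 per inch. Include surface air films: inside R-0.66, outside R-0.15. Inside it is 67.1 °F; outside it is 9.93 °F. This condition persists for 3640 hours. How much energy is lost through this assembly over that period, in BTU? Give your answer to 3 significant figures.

26800000 BTU

5.65 × 0.169 = 0.9549
R_total = 0.66 + 0.234 + 10.6 + 4.25 + 0.9549 + 0.15 = 16.85 ft²·°F·h/BTU
Q = 2170 × (67.1 − 9.93) / 16.85 = 7363 BTU/h
E = 7363 × 3640 = 26800000 BTU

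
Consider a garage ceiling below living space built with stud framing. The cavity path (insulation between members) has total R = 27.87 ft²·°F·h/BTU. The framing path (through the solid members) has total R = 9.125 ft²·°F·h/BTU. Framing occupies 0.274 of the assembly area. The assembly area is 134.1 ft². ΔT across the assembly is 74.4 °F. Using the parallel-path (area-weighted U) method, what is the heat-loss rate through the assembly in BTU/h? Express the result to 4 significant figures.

U_eff = 0.726/27.87 + 0.274/9.125 = 0.02605 + 0.030027 = 0.056077
R_eff = 1/U_eff = 17.833 ft²·°F·h/BTU
Q = 134.1 × 74.4 / 17.833 = 559.48 BTU/h

559.5 BTU/h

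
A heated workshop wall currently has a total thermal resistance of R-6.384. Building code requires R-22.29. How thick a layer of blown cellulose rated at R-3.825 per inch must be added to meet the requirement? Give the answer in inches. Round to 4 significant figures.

4.158 in

ΔR = 22.29 − 6.384 = 15.906 ft²·°F·h/BTU
L = ΔR / (R/in) = 15.906/3.825 = 4.1584 in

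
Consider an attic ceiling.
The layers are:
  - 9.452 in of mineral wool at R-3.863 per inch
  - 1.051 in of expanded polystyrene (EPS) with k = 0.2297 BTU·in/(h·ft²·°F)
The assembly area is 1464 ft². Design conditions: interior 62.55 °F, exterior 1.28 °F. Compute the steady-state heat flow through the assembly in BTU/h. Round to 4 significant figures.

2183 BTU/h

9.452 × 3.863 = 36.513
1.051/0.2297 = 4.5755
R_total = 36.513 + 4.5755 = 41.089 ft²·°F·h/BTU
Q = A·ΔT/R = 1464 × (62.55 − 1.28) / 41.089 = 2183.1 BTU/h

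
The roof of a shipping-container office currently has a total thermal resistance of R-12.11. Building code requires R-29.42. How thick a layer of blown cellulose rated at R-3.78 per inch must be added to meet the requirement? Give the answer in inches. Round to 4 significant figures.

ΔR = 29.42 − 12.11 = 17.31 ft²·°F·h/BTU
L = ΔR / (R/in) = 17.31/3.78 = 4.5794 in

4.579 in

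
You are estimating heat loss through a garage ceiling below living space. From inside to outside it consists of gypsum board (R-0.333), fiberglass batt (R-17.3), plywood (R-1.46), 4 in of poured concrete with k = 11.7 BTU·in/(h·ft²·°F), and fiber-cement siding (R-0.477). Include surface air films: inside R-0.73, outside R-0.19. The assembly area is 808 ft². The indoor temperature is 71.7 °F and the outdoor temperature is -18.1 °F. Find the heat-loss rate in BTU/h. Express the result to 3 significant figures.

4/11.7 = 0.3419
R_total = 0.73 + 0.333 + 17.3 + 1.46 + 0.3419 + 0.477 + 0.19 = 20.83 ft²·°F·h/BTU
Q = A·ΔT/R = 808 × (71.7 − (-18.1)) / 20.83 = 3483 BTU/h

3480 BTU/h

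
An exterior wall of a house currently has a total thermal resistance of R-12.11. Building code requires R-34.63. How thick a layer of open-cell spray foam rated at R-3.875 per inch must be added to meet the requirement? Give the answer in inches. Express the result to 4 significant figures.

ΔR = 34.63 − 12.11 = 22.52 ft²·°F·h/BTU
L = ΔR / (R/in) = 22.52/3.875 = 5.8116 in

5.812 in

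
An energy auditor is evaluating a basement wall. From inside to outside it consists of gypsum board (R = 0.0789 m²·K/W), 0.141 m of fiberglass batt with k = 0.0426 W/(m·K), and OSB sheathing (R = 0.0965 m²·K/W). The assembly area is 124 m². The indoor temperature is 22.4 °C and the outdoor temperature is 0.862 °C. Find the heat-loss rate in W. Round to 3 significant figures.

0.141/0.0426 = 3.31
R_total = 0.0789 + 3.31 + 0.0965 = 3.485 m²·K/W
Q = A·ΔT/R = 124 × (22.4 − 0.862) / 3.485 = 766.3 W

766 W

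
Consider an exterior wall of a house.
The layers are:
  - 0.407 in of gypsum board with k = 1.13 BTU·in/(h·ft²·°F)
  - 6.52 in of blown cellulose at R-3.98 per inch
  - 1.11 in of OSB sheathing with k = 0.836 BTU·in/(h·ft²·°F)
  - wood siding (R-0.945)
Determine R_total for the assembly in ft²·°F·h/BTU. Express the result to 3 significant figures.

0.407/1.13 = 0.3602
6.52 × 3.98 = 25.95
1.11/0.836 = 1.328
R_total = 0.3602 + 25.95 + 1.328 + 0.945 = 28.58 ft²·°F·h/BTU

28.6 ft²·°F·h/BTU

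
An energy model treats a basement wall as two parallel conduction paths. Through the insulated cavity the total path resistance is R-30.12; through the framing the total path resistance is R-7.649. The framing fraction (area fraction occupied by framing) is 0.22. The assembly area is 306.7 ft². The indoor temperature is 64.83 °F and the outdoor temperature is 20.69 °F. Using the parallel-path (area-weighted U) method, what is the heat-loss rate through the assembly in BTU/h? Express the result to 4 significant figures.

U_eff = 0.78/30.12 + 0.22/7.649 = 0.025896 + 0.028762 = 0.054658
R_eff = 1/U_eff = 18.295 ft²·°F·h/BTU
Q = 306.7 × (64.83 − 20.69) / 18.295 = 739.95 BTU/h

740.0 BTU/h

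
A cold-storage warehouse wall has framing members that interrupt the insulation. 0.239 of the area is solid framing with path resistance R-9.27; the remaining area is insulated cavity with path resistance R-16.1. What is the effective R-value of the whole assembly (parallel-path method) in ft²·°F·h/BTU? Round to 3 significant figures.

U_eff = 0.761/16.1 + 0.239/9.27 = 0.04727 + 0.02578 = 0.07305
R_eff = 1/U_eff = 13.69 ft²·°F·h/BTU

13.7 ft²·°F·h/BTU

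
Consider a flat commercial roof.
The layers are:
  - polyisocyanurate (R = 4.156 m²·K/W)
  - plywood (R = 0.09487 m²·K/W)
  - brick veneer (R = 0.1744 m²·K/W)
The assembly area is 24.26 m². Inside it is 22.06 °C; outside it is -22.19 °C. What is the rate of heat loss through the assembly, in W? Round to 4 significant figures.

R_total = 4.156 + 0.09487 + 0.1744 = 4.4253 m²·K/W
Q = A·ΔT/R = 24.26 × (22.06 − (-22.19)) / 4.4253 = 242.59 W

242.6 W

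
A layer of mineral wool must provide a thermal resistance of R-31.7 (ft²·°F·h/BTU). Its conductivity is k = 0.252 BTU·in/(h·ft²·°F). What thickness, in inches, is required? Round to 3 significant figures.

7.99 in

L = R × k = 31.7 × 0.252 = 7.988 in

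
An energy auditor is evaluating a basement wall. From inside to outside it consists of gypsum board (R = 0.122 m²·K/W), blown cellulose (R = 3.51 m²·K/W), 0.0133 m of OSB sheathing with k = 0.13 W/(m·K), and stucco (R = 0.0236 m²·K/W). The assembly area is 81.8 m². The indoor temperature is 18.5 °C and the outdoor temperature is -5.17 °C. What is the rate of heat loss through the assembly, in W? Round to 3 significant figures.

515 W

0.0133/0.13 = 0.1023
R_total = 0.122 + 3.51 + 0.1023 + 0.0236 = 3.758 m²·K/W
Q = A·ΔT/R = 81.8 × (18.5 − (-5.17)) / 3.758 = 515.2 W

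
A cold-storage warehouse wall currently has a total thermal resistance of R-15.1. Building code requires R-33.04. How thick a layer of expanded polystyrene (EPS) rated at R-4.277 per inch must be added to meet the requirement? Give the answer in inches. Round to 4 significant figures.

4.195 in

ΔR = 33.04 − 15.1 = 17.94 ft²·°F·h/BTU
L = ΔR / (R/in) = 17.94/4.277 = 4.1945 in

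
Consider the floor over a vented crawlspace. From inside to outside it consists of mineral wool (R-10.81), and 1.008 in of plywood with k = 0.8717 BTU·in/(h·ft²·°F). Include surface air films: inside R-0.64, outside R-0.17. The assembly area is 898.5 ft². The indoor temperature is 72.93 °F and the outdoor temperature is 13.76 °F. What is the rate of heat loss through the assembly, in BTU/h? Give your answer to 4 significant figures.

1.008/0.8717 = 1.1564
R_total = 0.64 + 10.81 + 1.1564 + 0.17 = 12.776 ft²·°F·h/BTU
Q = A·ΔT/R = 898.5 × (72.93 − 13.76) / 12.776 = 4161.1 BTU/h

4161 BTU/h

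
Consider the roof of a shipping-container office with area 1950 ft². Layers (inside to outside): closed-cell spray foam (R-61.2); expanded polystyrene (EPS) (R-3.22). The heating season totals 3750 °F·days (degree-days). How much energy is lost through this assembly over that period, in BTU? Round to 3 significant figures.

R_total = 61.2 + 3.22 = 64.42 ft²·°F·h/BTU
E = A × HDD × 24 / R = 1950 × 3750 × 24 / 64.42 = 2724000 BTU

2720000 BTU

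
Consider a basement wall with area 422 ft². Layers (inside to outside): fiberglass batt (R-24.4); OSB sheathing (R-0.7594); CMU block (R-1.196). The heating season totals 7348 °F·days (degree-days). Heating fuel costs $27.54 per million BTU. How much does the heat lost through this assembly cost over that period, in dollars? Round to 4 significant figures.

77.77 dollars

R_total = 24.4 + 0.7594 + 1.196 = 26.355 ft²·°F·h/BTU
E = A × HDD × 24 / R = 422 × 7348 × 24 / 26.355 = 2823700 BTU
Cost = 2823700/10⁶ × 27.54 = $77.766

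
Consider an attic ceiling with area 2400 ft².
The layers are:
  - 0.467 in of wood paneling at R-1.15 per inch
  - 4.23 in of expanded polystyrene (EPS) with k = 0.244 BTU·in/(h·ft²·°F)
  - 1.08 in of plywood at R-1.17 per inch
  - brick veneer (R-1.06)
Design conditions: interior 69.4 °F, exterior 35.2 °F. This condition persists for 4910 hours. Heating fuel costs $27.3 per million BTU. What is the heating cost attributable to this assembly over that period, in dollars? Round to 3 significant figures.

545 dollars

0.467 × 1.15 = 0.5371
4.23/0.244 = 17.34
1.08 × 1.17 = 1.264
R_total = 0.5371 + 17.34 + 1.264 + 1.06 = 20.2 ft²·°F·h/BTU
Q = 2400 × (69.4 − 35.2) / 20.2 = 4064 BTU/h
E = 4064 × 4910 = 19950000 BTU
Cost = 19950000/10⁶ × 27.3 = $544.8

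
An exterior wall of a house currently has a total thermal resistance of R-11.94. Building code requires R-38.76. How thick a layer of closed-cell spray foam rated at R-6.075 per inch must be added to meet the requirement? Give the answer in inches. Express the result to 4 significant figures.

ΔR = 38.76 − 11.94 = 26.82 ft²·°F·h/BTU
L = ΔR / (R/in) = 26.82/6.075 = 4.4148 in

4.415 in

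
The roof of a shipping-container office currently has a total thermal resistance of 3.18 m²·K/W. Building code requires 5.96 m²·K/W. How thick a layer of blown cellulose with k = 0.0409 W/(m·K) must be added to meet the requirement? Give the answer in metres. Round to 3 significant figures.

0.114 m

ΔR = 5.96 − 3.18 = 2.78 m²·K/W
L = ΔR × k = 2.78 × 0.0409 = 0.1137 m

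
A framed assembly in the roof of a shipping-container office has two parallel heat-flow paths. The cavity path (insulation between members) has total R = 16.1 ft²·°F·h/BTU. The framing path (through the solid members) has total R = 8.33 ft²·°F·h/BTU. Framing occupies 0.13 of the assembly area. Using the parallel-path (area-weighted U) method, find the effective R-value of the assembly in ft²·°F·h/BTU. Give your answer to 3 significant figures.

14.4 ft²·°F·h/BTU

U_eff = 0.87/16.1 + 0.13/8.33 = 0.05404 + 0.01561 = 0.06964
R_eff = 1/U_eff = 14.36 ft²·°F·h/BTU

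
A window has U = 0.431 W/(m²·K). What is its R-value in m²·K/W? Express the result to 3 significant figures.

2.32 m²·K/W

R = 1/U = 1/0.431 = 2.32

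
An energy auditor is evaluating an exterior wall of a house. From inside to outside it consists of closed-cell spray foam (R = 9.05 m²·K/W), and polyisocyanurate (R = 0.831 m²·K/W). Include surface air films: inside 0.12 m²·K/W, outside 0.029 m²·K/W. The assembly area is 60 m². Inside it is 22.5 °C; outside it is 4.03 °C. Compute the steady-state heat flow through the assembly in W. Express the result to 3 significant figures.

110 W

R_total = 0.12 + 9.05 + 0.831 + 0.029 = 10.03 m²·K/W
Q = A·ΔT/R = 60 × (22.5 − 4.03) / 10.03 = 110.5 W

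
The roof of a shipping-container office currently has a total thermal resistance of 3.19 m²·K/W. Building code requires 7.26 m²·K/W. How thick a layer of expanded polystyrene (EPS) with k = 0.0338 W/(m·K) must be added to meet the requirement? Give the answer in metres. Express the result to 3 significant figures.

0.138 m

ΔR = 7.26 − 3.19 = 4.07 m²·K/W
L = ΔR × k = 4.07 × 0.0338 = 0.1376 m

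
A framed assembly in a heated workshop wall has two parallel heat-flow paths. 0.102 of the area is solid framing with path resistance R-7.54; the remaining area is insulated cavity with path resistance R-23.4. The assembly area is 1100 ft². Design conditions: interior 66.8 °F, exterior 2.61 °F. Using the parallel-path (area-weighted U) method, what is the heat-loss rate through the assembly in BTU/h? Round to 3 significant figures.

U_eff = 0.898/23.4 + 0.102/7.54 = 0.03838 + 0.01353 = 0.0519
R_eff = 1/U_eff = 19.27 ft²·°F·h/BTU
Q = 1100 × (66.8 − 2.61) / 19.27 = 3665 BTU/h

3660 BTU/h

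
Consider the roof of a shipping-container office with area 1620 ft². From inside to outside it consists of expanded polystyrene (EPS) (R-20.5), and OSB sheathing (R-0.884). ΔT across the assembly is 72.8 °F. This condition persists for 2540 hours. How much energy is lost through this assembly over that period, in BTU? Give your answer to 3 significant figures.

14000000 BTU

R_total = 20.5 + 0.884 = 21.38 ft²·°F·h/BTU
Q = 1620 × 72.8 / 21.38 = 5515 BTU/h
E = 5515 × 2540 = 14010000 BTU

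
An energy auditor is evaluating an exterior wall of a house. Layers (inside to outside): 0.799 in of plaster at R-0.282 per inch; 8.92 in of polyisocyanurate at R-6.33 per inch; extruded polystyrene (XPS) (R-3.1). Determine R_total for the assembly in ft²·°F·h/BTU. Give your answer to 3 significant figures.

0.799 × 0.282 = 0.2253
8.92 × 6.33 = 56.46
R_total = 0.2253 + 56.46 + 3.1 = 59.79 ft²·°F·h/BTU

59.8 ft²·°F·h/BTU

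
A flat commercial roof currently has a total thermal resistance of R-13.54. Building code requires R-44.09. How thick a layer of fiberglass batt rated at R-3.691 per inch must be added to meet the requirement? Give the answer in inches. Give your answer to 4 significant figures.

ΔR = 44.09 − 13.54 = 30.55 ft²·°F·h/BTU
L = ΔR / (R/in) = 30.55/3.691 = 8.2769 in

8.277 in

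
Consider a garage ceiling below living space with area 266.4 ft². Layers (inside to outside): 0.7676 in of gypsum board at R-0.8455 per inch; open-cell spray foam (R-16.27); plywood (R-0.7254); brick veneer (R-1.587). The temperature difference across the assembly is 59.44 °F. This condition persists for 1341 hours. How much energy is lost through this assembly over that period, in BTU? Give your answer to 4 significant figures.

0.7676 × 0.8455 = 0.64901
R_total = 0.64901 + 16.27 + 0.7254 + 1.587 = 19.231 ft²·°F·h/BTU
Q = 266.4 × 59.44 / 19.231 = 823.38 BTU/h
E = 823.38 × 1341 = 1104200 BTU

1104000 BTU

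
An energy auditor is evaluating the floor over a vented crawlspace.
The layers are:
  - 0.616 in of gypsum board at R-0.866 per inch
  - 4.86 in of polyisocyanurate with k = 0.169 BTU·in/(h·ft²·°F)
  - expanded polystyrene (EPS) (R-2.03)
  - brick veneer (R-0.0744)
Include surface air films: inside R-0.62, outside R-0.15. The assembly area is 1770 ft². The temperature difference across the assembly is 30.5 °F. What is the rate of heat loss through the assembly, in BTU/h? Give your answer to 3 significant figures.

0.616 × 0.866 = 0.5335
4.86/0.169 = 28.76
R_total = 0.62 + 0.5335 + 28.76 + 2.03 + 0.0744 + 0.15 = 32.17 ft²·°F·h/BTU
Q = A·ΔT/R = 1770 × 30.5 / 32.17 = 1678 BTU/h

1680 BTU/h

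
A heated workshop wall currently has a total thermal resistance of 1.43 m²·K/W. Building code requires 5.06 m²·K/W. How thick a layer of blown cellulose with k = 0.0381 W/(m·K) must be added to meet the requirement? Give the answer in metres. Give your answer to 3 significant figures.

0.138 m

ΔR = 5.06 − 1.43 = 3.63 m²·K/W
L = ΔR × k = 3.63 × 0.0381 = 0.1383 m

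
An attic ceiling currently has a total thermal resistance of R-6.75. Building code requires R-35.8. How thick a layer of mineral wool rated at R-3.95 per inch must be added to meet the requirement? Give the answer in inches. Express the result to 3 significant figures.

7.35 in

ΔR = 35.8 − 6.75 = 29.05 ft²·°F·h/BTU
L = ΔR / (R/in) = 29.05/3.95 = 7.354 in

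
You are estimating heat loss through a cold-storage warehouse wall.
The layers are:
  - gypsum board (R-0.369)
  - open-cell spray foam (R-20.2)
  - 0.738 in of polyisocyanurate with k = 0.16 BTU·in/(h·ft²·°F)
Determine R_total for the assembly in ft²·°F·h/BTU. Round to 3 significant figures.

25.2 ft²·°F·h/BTU

0.738/0.16 = 4.612
R_total = 0.369 + 20.2 + 4.612 = 25.18 ft²·°F·h/BTU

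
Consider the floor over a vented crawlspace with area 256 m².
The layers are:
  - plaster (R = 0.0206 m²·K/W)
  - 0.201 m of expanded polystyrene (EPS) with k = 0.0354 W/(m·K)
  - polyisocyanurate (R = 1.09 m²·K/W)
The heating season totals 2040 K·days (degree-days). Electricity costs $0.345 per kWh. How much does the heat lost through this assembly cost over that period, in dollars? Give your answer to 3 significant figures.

637 dollars

0.201/0.0354 = 5.678
R_total = 0.0206 + 5.678 + 1.09 = 6.789 m²·K/W
E = A × HDD × 24 / R / 1000 = 256 × 2040 × 24 / 6.789 / 1000 = 1846 kWh
Cost = 1846 × 0.345 = $637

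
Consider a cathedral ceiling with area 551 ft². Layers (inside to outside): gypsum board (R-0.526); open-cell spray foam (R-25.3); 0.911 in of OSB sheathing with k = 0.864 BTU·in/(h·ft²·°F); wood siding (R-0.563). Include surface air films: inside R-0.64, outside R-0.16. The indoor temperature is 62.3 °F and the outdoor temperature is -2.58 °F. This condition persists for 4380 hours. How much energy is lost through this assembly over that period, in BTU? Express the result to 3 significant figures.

5540000 BTU

0.911/0.864 = 1.054
R_total = 0.64 + 0.526 + 25.3 + 1.054 + 0.563 + 0.16 = 28.24 ft²·°F·h/BTU
Q = 551 × (62.3 − (-2.58)) / 28.24 = 1266 BTU/h
E = 1266 × 4380 = 5544000 BTU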